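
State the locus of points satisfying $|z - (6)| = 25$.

|z - z0| = r describes a circle centered at z0 with radius r
Here z0 = 6 and r = 25
Locus: Circle centered at (6, 0) with radius 25


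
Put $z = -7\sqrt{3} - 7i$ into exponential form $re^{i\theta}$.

r = |z| = sqrt((-7*sqrt(3))^2 + (-7)^2) = sqrt(147 + 49) = sqrt(196) = 14
θ = arctan(b/a) = arctan(-7/-12.1244) (quadrant-adjusted) = -150° = -5π/6
z = 14e^(-i*5π/6)


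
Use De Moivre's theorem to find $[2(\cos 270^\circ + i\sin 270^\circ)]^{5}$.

By De Moivre: z^n = r^n(cos(nθ) + i sin(nθ))
= 2^5(cos(5*270°) + i sin(5*270°))
= 32(cos 270° + i sin 270°)
= -32i


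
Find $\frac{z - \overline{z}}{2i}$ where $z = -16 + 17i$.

z - conjugate(z) = 2bi
(z - conjugate(z))/(2i) = 2bi/(2i) = b = 17


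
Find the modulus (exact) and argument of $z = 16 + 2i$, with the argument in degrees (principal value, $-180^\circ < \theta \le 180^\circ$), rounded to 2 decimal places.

|z| = sqrt(16^2 + 2^2) = sqrt(260)
arg(z) = arctan(b/a) = arctan(2/16) (quadrant-adjusted) = 7.13°


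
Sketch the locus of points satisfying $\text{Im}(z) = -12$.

Im(z) = y where z = x + yi; the equation y = -12 is satisfied by all points with that y-coordinate
Locus: Horizontal line y = -12


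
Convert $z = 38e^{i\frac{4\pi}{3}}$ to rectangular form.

a = r cos θ = 38 * -1/2 = -19
b = r sin θ = 38 * -sqrt(3)/2 = -19*sqrt(3)
z = -19 - 19*sqrt(3)i


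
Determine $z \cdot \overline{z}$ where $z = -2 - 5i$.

z * conjugate(z) = |z|^2 = a^2 + b^2
= (-2)^2 + (-5)^2 = 29


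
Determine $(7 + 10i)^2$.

(a + bi)^2 = a^2 - b^2 + 2abi
= 7^2 - 10^2 + 2*7*10i
= -51 + 140i


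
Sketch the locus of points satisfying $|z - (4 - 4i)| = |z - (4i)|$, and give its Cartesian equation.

|z - z1| = |z - z2| means z is equidistant from z1 and z2,
i.e. the perpendicular bisector of the segment from (4, -4) to (0, 4) (midpoint (2, 0)).
With z = x + yi, square both sides:
(x - 4)^2 + (y - (-4))^2 = (x - 0)^2 + (y - 4)^2
The x^2 and y^2 terms cancel: -8x + 16y = 16 - 32 = -16
Simplify: x - 2y = 2
Locus: Perpendicular bisector of the segment from (4, -4) to (0, 4): the line x - 2y = 2


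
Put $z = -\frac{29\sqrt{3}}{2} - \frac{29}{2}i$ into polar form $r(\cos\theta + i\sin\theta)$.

r = |z| = sqrt(a^2 + b^2) = sqrt((-29*sqrt(3)/2)^2 + (-29/2)^2) = sqrt(2523/4 + 841/4) = sqrt(841) = 29
θ = arctan(b/a) = arctan(-14.5/-25.1147) (quadrant-adjusted) = 210°
z = 29(cos 210° + i sin 210°)


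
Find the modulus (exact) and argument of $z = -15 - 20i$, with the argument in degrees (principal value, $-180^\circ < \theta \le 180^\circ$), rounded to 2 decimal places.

|z| = sqrt((-15)^2 + (-20)^2) = 25
arg(z) = arctan(b/a) = arctan(-20/-15) (quadrant-adjusted) = -126.87°


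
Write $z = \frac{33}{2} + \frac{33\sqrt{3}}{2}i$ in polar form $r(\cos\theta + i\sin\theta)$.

r = |z| = sqrt(a^2 + b^2) = sqrt((33/2)^2 + (33*sqrt(3)/2)^2) = sqrt(1089/4 + 3267/4) = sqrt(1089) = 33
θ = arctan(b/a) = arctan(28.5788/16.5) (quadrant-adjusted) = 60°
z = 33(cos 60° + i sin 60°)


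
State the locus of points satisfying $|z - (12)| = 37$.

|z - z0| = r describes a circle centered at z0 with radius r
Here z0 = 12 and r = 37
Locus: Circle centered at (12, 0) with radius 37


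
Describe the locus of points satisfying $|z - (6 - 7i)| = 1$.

|z - z0| = r describes a circle centered at z0 with radius r
Here z0 = 6 - 7i and r = 1
Locus: Circle centered at (6, -7) with radius 1


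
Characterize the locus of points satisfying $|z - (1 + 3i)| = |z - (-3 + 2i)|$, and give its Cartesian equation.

|z - z1| = |z - z2| means z is equidistant from z1 and z2,
i.e. the perpendicular bisector of the segment from (1, 3) to (-3, 2) (midpoint (-1, 5/2)).
With z = x + yi, square both sides:
(x - 1)^2 + (y - 3)^2 = (x - (-3))^2 + (y - 2)^2
The x^2 and y^2 terms cancel: -8x + (-2)y = 13 - 10 = 3
Simplify: 8x + 2y = -3
Locus: Perpendicular bisector of the segment from (1, 3) to (-3, 2): the line 8x + 2y = -3


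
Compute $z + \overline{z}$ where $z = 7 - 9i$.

z + conjugate(z) = (a + bi) + (a - bi) = 2a
= 2 * 7 = 14


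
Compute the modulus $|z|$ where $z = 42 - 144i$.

|z| = sqrt(a^2 + b^2) = sqrt(42^2 + (-144)^2) = sqrt(22500) = 150


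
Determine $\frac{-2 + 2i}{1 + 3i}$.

Multiply numerator and denominator by conjugate (1 - 3i):
= (-2 + 2i)(1 - 3i) / (1^2 + 3^2)
= (4 + 8i) / 10
Divide through by 2: (2 + 4i) / 5
= 2/5 + (4/5)i


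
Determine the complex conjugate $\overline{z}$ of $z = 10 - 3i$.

If z = a + bi, then conjugate(z) = a - bi
conjugate(10 - 3i) = 10 + 3i


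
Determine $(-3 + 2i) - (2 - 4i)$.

(-3 - 2) + (2 - (-4))i = -5 + 6i


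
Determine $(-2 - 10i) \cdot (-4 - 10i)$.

(a1*a2 - b1*b2) + (a1*b2 + b1*a2)i
= (8 - 100) + (20 + 40)i
= -92 + 60i


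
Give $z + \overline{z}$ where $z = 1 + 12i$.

z + conjugate(z) = (a + bi) + (a - bi) = 2a
= 2 * 1 = 2


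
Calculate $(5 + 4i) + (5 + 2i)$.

(5 + 5) + (4 + 2)i = 10 + 6i


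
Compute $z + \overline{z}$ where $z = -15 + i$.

z + conjugate(z) = (a + bi) + (a - bi) = 2a
= 2 * (-15) = -30


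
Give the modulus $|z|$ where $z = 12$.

|z| = sqrt(a^2 + b^2) = sqrt(12^2 + 0^2) = sqrt(144) = 12


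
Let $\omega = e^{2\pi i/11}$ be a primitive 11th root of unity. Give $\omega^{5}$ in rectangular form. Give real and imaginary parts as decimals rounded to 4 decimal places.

ω^5 = e^(2πi·5/11) = e^(i·10π/11)
= cos(10π/11) + i sin(10π/11)
= -0.9595 + 0.2817i


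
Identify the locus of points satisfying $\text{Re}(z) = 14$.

Re(z) = x where z = x + yi; the equation x = 14 is satisfied by all points with that x-coordinate
Locus: Vertical line x = 14


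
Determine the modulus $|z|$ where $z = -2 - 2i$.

|z| = sqrt(a^2 + b^2) = sqrt((-2)^2 + (-2)^2) = sqrt(8) = sqrt(8)


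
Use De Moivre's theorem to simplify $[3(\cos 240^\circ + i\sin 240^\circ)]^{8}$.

By De Moivre: z^n = r^n(cos(nθ) + i sin(nθ))
= 3^8(cos(8*240°) + i sin(8*240°))
= 6561(cos 120° + i sin 120°)
= -6561/2 + (6561*sqrt(3)/2)i


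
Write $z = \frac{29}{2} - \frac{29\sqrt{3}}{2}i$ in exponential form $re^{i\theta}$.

r = |z| = sqrt((29/2)^2 + (-29*sqrt(3)/2)^2) = sqrt(841/4 + 2523/4) = sqrt(841) = 29
θ = arctan(b/a) = arctan(-25.1147/14.5) (quadrant-adjusted) = -60° = -π/3
z = 29e^(-i*π/3)


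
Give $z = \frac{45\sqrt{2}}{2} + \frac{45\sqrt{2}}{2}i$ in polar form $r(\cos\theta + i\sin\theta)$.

r = |z| = sqrt(a^2 + b^2) = sqrt((45*sqrt(2)/2)^2 + (45*sqrt(2)/2)^2) = sqrt(2025/2 + 2025/2) = sqrt(2025) = 45
θ = arctan(b/a) = arctan(31.8198/31.8198) (quadrant-adjusted) = 45°
z = 45(cos 45° + i sin 45°)


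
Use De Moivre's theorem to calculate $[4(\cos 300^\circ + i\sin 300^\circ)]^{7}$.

By De Moivre: z^n = r^n(cos(nθ) + i sin(nθ))
= 4^7(cos(7*300°) + i sin(7*300°))
= 16384(cos 300° + i sin 300°)
= 8192 - 8192*sqrt(3)i


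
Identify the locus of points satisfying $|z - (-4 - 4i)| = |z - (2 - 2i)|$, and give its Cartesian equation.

|z - z1| = |z - z2| means z is equidistant from z1 and z2,
i.e. the perpendicular bisector of the segment from (-4, -4) to (2, -2) (midpoint (-1, -3)).
With z = x + yi, square both sides:
(x - (-4))^2 + (y - (-4))^2 = (x - 2)^2 + (y - (-2))^2
The x^2 and y^2 terms cancel: 12x + 4y = 8 - 32 = -24
Simplify: 3x + y = -6
Locus: Perpendicular bisector of the segment from (-4, -4) to (2, -2): the line 3x + y = -6


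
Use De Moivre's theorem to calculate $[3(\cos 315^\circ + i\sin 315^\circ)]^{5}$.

By De Moivre: z^n = r^n(cos(nθ) + i sin(nθ))
= 3^5(cos(5*315°) + i sin(5*315°))
= 243(cos 135° + i sin 135°)
= -243*sqrt(2)/2 + (243*sqrt(2)/2)i


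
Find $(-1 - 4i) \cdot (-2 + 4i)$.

(a1*a2 - b1*b2) + (a1*b2 + b1*a2)i
= (2 - (-16)) + (-4 + 8)i
= 18 + 4i


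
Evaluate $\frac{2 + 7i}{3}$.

Divisor is real, so divide each part by 3:
= 2/3 + (7/3)i


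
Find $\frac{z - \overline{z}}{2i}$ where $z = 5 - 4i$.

z - conjugate(z) = 2bi
(z - conjugate(z))/(2i) = 2bi/(2i) = b = -4


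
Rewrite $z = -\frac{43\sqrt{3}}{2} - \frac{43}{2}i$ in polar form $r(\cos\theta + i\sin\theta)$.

r = |z| = sqrt(a^2 + b^2) = sqrt((-43*sqrt(3)/2)^2 + (-43/2)^2) = sqrt(5547/4 + 1849/4) = sqrt(1849) = 43
θ = arctan(b/a) = arctan(-21.5/-37.2391) (quadrant-adjusted) = 210°
z = 43(cos 210° + i sin 210°)


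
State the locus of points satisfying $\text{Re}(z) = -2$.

Re(z) = x where z = x + yi; the equation x = -2 is satisfied by all points with that x-coordinate
Locus: Vertical line x = -2


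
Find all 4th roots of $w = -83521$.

|w| = 83521, arg(w) = 180°
Root modulus = 83521^(1/4) = 17
Root arguments: θ_k = (180° + 360°k)/4 for k = 0, 1, ..., 3
Roots: 17*sqrt(2)/2 + (17*sqrt(2)/2)i, -17*sqrt(2)/2 + (17*sqrt(2)/2)i, -17*sqrt(2)/2 - (17*sqrt(2)/2)i, 17*sqrt(2)/2 - (17*sqrt(2)/2)i


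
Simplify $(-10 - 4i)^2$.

(a + bi)^2 = a^2 - b^2 + 2abi
= (-10)^2 - (-4)^2 + 2*(-10)*(-4)i
= 84 + 80i


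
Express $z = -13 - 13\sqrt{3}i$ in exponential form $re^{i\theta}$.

r = |z| = sqrt((-13)^2 + (-13*sqrt(3))^2) = sqrt(169 + 507) = sqrt(676) = 26
θ = arctan(b/a) = arctan(-22.5167/-13) (quadrant-adjusted) = -120° = -2π/3
z = 26e^(-i*2π/3)


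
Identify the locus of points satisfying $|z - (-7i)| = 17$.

|z - z0| = r describes a circle centered at z0 with radius r
Here z0 = -7i and r = 17
Locus: Circle centered at (0, -7) with radius 17


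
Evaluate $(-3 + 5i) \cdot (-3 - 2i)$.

(a1*a2 - b1*b2) + (a1*b2 + b1*a2)i
= (9 - (-10)) + (6 + (-15))i
= 19 - 9i


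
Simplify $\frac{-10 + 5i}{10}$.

Divisor is real, so divide each part by 10:
= -1 + (1/2)i


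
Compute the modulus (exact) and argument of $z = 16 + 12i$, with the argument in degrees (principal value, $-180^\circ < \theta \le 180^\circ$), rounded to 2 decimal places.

|z| = sqrt(16^2 + 12^2) = 20
arg(z) = arctan(b/a) = arctan(12/16) (quadrant-adjusted) = 36.87°


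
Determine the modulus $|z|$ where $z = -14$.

|z| = sqrt(a^2 + b^2) = sqrt((-14)^2 + 0^2) = sqrt(196) = 14


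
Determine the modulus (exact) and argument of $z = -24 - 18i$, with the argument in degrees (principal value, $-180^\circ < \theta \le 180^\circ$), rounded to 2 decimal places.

|z| = sqrt((-24)^2 + (-18)^2) = 30
arg(z) = arctan(b/a) = arctan(-18/-24) (quadrant-adjusted) = -143.13°


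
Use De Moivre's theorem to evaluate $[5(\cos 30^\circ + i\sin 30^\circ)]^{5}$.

By De Moivre: z^n = r^n(cos(nθ) + i sin(nθ))
= 5^5(cos(5*30°) + i sin(5*30°))
= 3125(cos 150° + i sin 150°)
= -3125*sqrt(3)/2 + (3125/2)i


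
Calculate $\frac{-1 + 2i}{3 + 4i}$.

Multiply numerator and denominator by conjugate (3 - 4i):
= (-1 + 2i)(3 - 4i) / (3^2 + 4^2)
= (5 + 10i) / 25
Divide through by 5: (1 + 2i) / 5
= 1/5 + (2/5)i


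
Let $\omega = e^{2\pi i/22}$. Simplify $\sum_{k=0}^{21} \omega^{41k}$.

Let ζ = ω^41 = e^(2πi·41/22). Since 22 ∤ 41, ζ ≠ 1.
Sum = Σ_{k=0}^{21} ζ^k = (ζ^22 - 1)/(ζ - 1) = (ω^{41·22} - 1)/(ζ - 1) = (1 - 1)/(ζ - 1) = 0


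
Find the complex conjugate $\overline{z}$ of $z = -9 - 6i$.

If z = a + bi, then conjugate(z) = a - bi
conjugate(-9 - 6i) = -9 + 6i


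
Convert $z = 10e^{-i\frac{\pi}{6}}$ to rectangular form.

a = r cos θ = 10 * sqrt(3)/2 = 5*sqrt(3)
b = r sin θ = 10 * -1/2 = -5
z = 5*sqrt(3) - 5i


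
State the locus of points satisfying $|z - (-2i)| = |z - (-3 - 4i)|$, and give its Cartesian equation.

|z - z1| = |z - z2| means z is equidistant from z1 and z2,
i.e. the perpendicular bisector of the segment from (0, -2) to (-3, -4) (midpoint (-3/2, -3)).
With z = x + yi, square both sides:
(x - 0)^2 + (y - (-2))^2 = (x - (-3))^2 + (y - (-4))^2
The x^2 and y^2 terms cancel: -6x + (-4)y = 25 - 4 = 21
Simplify: 6x + 4y = -21
Locus: Perpendicular bisector of the segment from (0, -2) to (-3, -4): the line 6x + 4y = -21


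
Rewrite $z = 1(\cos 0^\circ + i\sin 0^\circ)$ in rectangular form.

a = r cos θ = 1 * 1 = 1
b = r sin θ = 1 * 0 = 0
z = 1


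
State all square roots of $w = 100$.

|w| = 100, arg(w) = 0°
Root modulus = 100^(1/2) = 10
Root arguments: θ_k = (0° + 360°k)/2 for k = 0, 1, ..., 1
Roots: 10, -10


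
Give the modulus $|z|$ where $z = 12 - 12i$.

|z| = sqrt(a^2 + b^2) = sqrt(12^2 + (-12)^2) = sqrt(288) = sqrt(288)


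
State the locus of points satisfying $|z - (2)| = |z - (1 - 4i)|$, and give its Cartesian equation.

|z - z1| = |z - z2| means z is equidistant from z1 and z2,
i.e. the perpendicular bisector of the segment from (2, 0) to (1, -4) (midpoint (3/2, -2)).
With z = x + yi, square both sides:
(x - 2)^2 + (y - 0)^2 = (x - 1)^2 + (y - (-4))^2
The x^2 and y^2 terms cancel: -2x + (-8)y = 17 - 4 = 13
Simplify: 2x + 8y = -13
Locus: Perpendicular bisector of the segment from (2, 0) to (1, -4): the line 2x + 8y = -13


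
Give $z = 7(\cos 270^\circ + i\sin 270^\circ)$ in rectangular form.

a = r cos θ = 7 * 0 = 0
b = r sin θ = 7 * -1 = -7
z = -7i


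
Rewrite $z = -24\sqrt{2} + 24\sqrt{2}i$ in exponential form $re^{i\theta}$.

r = |z| = sqrt((-24*sqrt(2))^2 + (24*sqrt(2))^2) = sqrt(1152 + 1152) = sqrt(2304) = 48
θ = arctan(b/a) = arctan(33.9411/-33.9411) (quadrant-adjusted) = 135° = 3π/4
z = 48e^(i*3π/4)


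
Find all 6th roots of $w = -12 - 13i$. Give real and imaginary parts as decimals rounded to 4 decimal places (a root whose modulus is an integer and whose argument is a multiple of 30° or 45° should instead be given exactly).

|w| = sqrt(313) ≈ 17.691806, arg(w) ≈ 227.290610°
Root modulus = sqrt(313)^(1/6) ≈ 1.614217
Root arguments: θ_k = (arg(w) + 360°k)/6 for k = 0, 1, ..., 5
Compute each root as (root modulus)(cos θ_k + i sin θ_k) using full-precision intermediates, then round to 4 decimal places.
Roots: 1.2741 + 0.9912i, -0.2214 + 1.5990i, -1.4954 + 0.6078i, -1.2741 - 0.9912i, 0.2214 - 1.5990i, 1.4954 - 0.6078i


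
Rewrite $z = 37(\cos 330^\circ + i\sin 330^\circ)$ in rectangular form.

a = r cos θ = 37 * sqrt(3)/2 = 37*sqrt(3)/2
b = r sin θ = 37 * -1/2 = -37/2
z = 37*sqrt(3)/2 - (37/2)i


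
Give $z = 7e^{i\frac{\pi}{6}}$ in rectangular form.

a = r cos θ = 7 * sqrt(3)/2 = 7*sqrt(3)/2
b = r sin θ = 7 * 1/2 = 7/2
z = 7*sqrt(3)/2 + (7/2)i


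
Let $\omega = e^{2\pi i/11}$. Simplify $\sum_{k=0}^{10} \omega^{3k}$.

Let ζ = ω^3 = e^(2πi·3/11). Since 11 ∤ 3, ζ ≠ 1.
Sum = Σ_{k=0}^{10} ζ^k = (ζ^11 - 1)/(ζ - 1) = (ω^{3·11} - 1)/(ζ - 1) = (1 - 1)/(ζ - 1) = 0


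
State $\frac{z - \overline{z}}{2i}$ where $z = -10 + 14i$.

z - conjugate(z) = 2bi
(z - conjugate(z))/(2i) = 2bi/(2i) = b = 14


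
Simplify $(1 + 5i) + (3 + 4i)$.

(1 + 3) + (5 + 4)i = 4 + 9i


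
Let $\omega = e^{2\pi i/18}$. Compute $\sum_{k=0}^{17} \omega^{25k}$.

Let ζ = ω^25 = e^(2πi·25/18). Since 18 ∤ 25, ζ ≠ 1.
Sum = Σ_{k=0}^{17} ζ^k = (ζ^18 - 1)/(ζ - 1) = (ω^{25·18} - 1)/(ζ - 1) = (1 - 1)/(ζ - 1) = 0


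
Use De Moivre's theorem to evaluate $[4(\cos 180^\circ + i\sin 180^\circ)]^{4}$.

By De Moivre: z^n = r^n(cos(nθ) + i sin(nθ))
= 4^4(cos(4*180°) + i sin(4*180°))
= 256(cos 0° + i sin 0°)
= 256


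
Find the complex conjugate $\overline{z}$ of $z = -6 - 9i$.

If z = a + bi, then conjugate(z) = a - bi
conjugate(-6 - 9i) = -6 + 9i


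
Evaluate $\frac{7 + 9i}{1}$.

Divisor is real, so divide each part by 1:
= 7 + 9i


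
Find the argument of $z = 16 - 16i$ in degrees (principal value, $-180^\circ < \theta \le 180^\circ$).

θ = arctan(b/a) = arctan(-16/16) (quadrant-adjusted) = -45°


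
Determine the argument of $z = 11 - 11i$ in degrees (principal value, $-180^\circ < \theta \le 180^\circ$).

θ = arctan(b/a) = arctan(-11/11) (quadrant-adjusted) = -45°


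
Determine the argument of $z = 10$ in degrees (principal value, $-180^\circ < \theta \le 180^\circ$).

b = 0 and a > 0, so z lies on the positive real axis: θ = 0°


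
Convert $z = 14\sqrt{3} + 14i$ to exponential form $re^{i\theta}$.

r = |z| = sqrt((14*sqrt(3))^2 + (14)^2) = sqrt(588 + 196) = sqrt(784) = 28
θ = arctan(b/a) = arctan(14/24.2487) (quadrant-adjusted) = 30° = π/6
z = 28e^(i*π/6)


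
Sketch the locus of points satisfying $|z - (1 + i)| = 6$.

|z - z0| = r describes a circle centered at z0 with radius r
Here z0 = 1 + i and r = 6
Locus: Circle centered at (1, 1) with radius 6


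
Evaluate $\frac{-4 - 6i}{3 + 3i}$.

Multiply numerator and denominator by conjugate (3 - 3i):
= (-4 - 6i)(3 - 3i) / (3^2 + 3^2)
= (-30 - 6i) / 18
Divide through by 6: (-5 - i) / 3
= -5/3 - (1/3)i


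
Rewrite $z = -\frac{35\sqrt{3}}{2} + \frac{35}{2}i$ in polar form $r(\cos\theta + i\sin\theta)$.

r = |z| = sqrt(a^2 + b^2) = sqrt((-35*sqrt(3)/2)^2 + (35/2)^2) = sqrt(3675/4 + 1225/4) = sqrt(1225) = 35
θ = arctan(b/a) = arctan(17.5/-30.3109) (quadrant-adjusted) = 150°
z = 35(cos 150° + i sin 150°)


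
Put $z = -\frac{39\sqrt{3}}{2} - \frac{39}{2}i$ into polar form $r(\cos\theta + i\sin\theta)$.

r = |z| = sqrt(a^2 + b^2) = sqrt((-39*sqrt(3)/2)^2 + (-39/2)^2) = sqrt(4563/4 + 1521/4) = sqrt(1521) = 39
θ = arctan(b/a) = arctan(-19.5/-33.775) (quadrant-adjusted) = 210°
z = 39(cos 210° + i sin 210°)


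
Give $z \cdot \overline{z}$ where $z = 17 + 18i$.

z * conjugate(z) = |z|^2 = a^2 + b^2
= 17^2 + 18^2 = 613


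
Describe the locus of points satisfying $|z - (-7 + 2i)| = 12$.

|z - z0| = r describes a circle centered at z0 with radius r
Here z0 = -7 + 2i and r = 12
Locus: Circle centered at (-7, 2) with radius 12


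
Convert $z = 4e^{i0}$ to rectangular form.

a = r cos θ = 4 * 1 = 4
b = r sin θ = 4 * 0 = 0
z = 4


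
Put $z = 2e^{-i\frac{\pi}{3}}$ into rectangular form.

a = r cos θ = 2 * 1/2 = 1
b = r sin θ = 2 * -sqrt(3)/2 = -sqrt(3)
z = 1 - sqrt(3)i


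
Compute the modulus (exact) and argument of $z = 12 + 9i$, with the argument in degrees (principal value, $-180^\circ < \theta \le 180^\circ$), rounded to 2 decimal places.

|z| = sqrt(12^2 + 9^2) = 15
arg(z) = arctan(b/a) = arctan(9/12) (quadrant-adjusted) = 36.87°


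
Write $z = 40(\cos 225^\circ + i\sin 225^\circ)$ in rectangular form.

a = r cos θ = 40 * -sqrt(2)/2 = -20*sqrt(2)
b = r sin θ = 40 * -sqrt(2)/2 = -20*sqrt(2)
z = -20*sqrt(2) - 20*sqrt(2)i


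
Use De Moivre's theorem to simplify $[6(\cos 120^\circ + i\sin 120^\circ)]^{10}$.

By De Moivre: z^n = r^n(cos(nθ) + i sin(nθ))
= 6^10(cos(10*120°) + i sin(10*120°))
= 60466176(cos 120° + i sin 120°)
= -30233088 + 30233088*sqrt(3)i


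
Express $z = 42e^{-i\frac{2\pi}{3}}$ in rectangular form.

a = r cos θ = 42 * -1/2 = -21
b = r sin θ = 42 * -sqrt(3)/2 = -21*sqrt(3)
z = -21 - 21*sqrt(3)i


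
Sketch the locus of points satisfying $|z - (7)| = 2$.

|z - z0| = r describes a circle centered at z0 with radius r
Here z0 = 7 and r = 2
Locus: Circle centered at (7, 0) with radius 2


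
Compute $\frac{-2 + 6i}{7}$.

Divisor is real, so divide each part by 7:
= -2/7 + (6/7)i


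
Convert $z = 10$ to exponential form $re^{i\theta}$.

r = |z| = sqrt((10)^2 + (0)^2) = sqrt(100 + 0) = sqrt(100) = 10
b = 0 and a > 0, so z lies on the positive real axis: θ = 0
z = 10e^(i*0) = 10


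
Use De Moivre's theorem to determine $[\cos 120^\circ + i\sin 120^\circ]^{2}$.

By De Moivre: z^n = r^n(cos(nθ) + i sin(nθ))
= 1^2(cos(2*120°) + i sin(2*120°))
= 1(cos 240° + i sin 240°)
= -1/2 - (sqrt(3)/2)i


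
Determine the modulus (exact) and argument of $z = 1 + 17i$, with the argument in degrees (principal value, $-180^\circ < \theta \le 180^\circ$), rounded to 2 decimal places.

|z| = sqrt(1^2 + 17^2) = sqrt(290)
arg(z) = arctan(b/a) = arctan(17/1) (quadrant-adjusted) = 86.63°


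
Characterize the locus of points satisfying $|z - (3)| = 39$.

|z - z0| = r describes a circle centered at z0 with radius r
Here z0 = 3 and r = 39
Locus: Circle centered at (3, 0) with radius 39


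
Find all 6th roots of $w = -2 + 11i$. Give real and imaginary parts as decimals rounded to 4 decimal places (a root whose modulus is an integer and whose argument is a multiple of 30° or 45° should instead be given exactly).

|w| = sqrt(125) ≈ 11.180340, arg(w) ≈ 100.304846°
Root modulus = sqrt(125)^(1/6) ≈ 1.495349
Root arguments: θ_k = (arg(w) + 360°k)/6 for k = 0, 1, ..., 5
Compute each root as (root modulus)(cos θ_k + i sin θ_k) using full-precision intermediates, then round to 4 decimal places.
Roots: 1.4321 + 0.4301i, 0.3436 + 1.4553i, -1.0886 + 1.0252i, -1.4321 - 0.4301i, -0.3436 - 1.4553i, 1.0886 - 1.0252i


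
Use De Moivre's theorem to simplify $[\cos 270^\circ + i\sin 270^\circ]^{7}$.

By De Moivre: z^n = r^n(cos(nθ) + i sin(nθ))
= 1^7(cos(7*270°) + i sin(7*270°))
= 1(cos 90° + i sin 90°)
= i


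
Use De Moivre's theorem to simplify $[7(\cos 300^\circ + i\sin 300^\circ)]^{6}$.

By De Moivre: z^n = r^n(cos(nθ) + i sin(nθ))
= 7^6(cos(6*300°) + i sin(6*300°))
= 117649(cos 0° + i sin 0°)
= 117649


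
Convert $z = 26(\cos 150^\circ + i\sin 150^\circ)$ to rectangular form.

a = r cos θ = 26 * -sqrt(3)/2 = -13*sqrt(3)
b = r sin θ = 26 * 1/2 = 13
z = -13*sqrt(3) + 13i


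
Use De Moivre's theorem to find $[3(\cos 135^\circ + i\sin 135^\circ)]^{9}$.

By De Moivre: z^n = r^n(cos(nθ) + i sin(nθ))
= 3^9(cos(9*135°) + i sin(9*135°))
= 19683(cos 135° + i sin 135°)
= -19683*sqrt(2)/2 + (19683*sqrt(2)/2)i


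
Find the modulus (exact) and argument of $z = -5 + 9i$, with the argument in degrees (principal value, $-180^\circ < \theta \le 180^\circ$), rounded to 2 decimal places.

|z| = sqrt((-5)^2 + 9^2) = sqrt(106)
arg(z) = arctan(b/a) = arctan(9/-5) (quadrant-adjusted) = 119.05°


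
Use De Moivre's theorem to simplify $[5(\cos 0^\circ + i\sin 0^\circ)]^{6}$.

By De Moivre: z^n = r^n(cos(nθ) + i sin(nθ))
= 5^6(cos(6*0°) + i sin(6*0°))
= 15625(cos 0° + i sin 0°)
= 15625


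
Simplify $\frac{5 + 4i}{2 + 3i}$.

Multiply numerator and denominator by conjugate (2 - 3i):
= (5 + 4i)(2 - 3i) / (2^2 + 3^2)
= (22 - 7i) / 13
= 22/13 - (7/13)i


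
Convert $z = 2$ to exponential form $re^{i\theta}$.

r = |z| = sqrt((2)^2 + (0)^2) = sqrt(4 + 0) = sqrt(4) = 2
b = 0 and a > 0, so z lies on the positive real axis: θ = 0
z = 2e^(i*0) = 2


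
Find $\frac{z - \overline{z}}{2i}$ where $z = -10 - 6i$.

z - conjugate(z) = 2bi
(z - conjugate(z))/(2i) = 2bi/(2i) = b = -6


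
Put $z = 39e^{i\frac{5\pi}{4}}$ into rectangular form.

a = r cos θ = 39 * -sqrt(2)/2 = -39*sqrt(2)/2
b = r sin θ = 39 * -sqrt(2)/2 = -39*sqrt(2)/2
z = -39*sqrt(2)/2 - (39*sqrt(2)/2)i


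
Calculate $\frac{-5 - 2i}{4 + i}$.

Multiply numerator and denominator by conjugate (4 - i):
= (-5 - 2i)(4 - i) / (4^2 + 1^2)
= (-22 - 3i) / 17
= -22/17 - (3/17)i


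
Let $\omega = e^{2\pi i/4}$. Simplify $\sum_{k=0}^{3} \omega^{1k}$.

Let ζ = ω^1 = e^(2πi·1/4). Since 4 ∤ 1, ζ ≠ 1.
Sum = Σ_{k=0}^{3} ζ^k = (ζ^4 - 1)/(ζ - 1) = (ω^{1·4} - 1)/(ζ - 1) = (1 - 1)/(ζ - 1) = 0


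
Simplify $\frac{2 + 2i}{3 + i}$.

Multiply numerator and denominator by conjugate (3 - i):
= (2 + 2i)(3 - i) / (3^2 + 1^2)
= (8 + 4i) / 10
Divide through by 2: (4 + 2i) / 5
= 4/5 + (2/5)i


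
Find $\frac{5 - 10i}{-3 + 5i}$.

Multiply numerator and denominator by conjugate (-3 - 5i):
= (5 - 10i)(-3 - 5i) / ((-3)^2 + 5^2)
= (-65 + 5i) / 34
= -65/34 + (5/34)i


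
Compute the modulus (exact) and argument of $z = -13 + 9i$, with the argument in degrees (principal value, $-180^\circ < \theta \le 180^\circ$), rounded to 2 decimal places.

|z| = sqrt((-13)^2 + 9^2) = sqrt(250)
arg(z) = arctan(b/a) = arctan(9/-13) (quadrant-adjusted) = 145.30°


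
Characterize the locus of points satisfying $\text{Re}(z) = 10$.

Re(z) = x where z = x + yi; the equation x = 10 is satisfied by all points with that x-coordinate
Locus: Vertical line x = 10


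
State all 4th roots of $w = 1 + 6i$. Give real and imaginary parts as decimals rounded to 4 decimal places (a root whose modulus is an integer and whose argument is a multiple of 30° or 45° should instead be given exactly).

|w| = sqrt(37) ≈ 6.082763, arg(w) ≈ 80.537678°
Root modulus = sqrt(37)^(1/4) ≈ 1.570454
Root arguments: θ_k = (arg(w) + 360°k)/4 for k = 0, 1, ..., 3
Compute each root as (root modulus)(cos θ_k + i sin θ_k) using full-precision intermediates, then round to 4 decimal places.
Roots: 1.4745 + 0.5406i, -0.5406 + 1.4745i, -1.4745 - 0.5406i, 0.5406 - 1.4745i


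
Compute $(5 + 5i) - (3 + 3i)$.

(5 - 3) + (5 - 3)i = 2 + 2i


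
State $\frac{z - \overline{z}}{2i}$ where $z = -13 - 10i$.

z - conjugate(z) = 2bi
(z - conjugate(z))/(2i) = 2bi/(2i) = b = -10


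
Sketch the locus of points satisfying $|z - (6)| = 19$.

|z - z0| = r describes a circle centered at z0 with radius r
Here z0 = 6 and r = 19
Locus: Circle centered at (6, 0) with radius 19


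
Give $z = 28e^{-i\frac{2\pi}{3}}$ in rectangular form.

a = r cos θ = 28 * -1/2 = -14
b = r sin θ = 28 * -sqrt(3)/2 = -14*sqrt(3)
z = -14 - 14*sqrt(3)i


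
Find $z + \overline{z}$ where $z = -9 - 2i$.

z + conjugate(z) = (a + bi) + (a - bi) = 2a
= 2 * (-9) = -18


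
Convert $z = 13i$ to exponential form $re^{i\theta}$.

r = |z| = sqrt((0)^2 + (13)^2) = sqrt(0 + 169) = sqrt(169) = 13
a = 0 and b > 0, so z lies on the positive imaginary axis: θ = 90° = π/2
z = 13e^(i*π/2)


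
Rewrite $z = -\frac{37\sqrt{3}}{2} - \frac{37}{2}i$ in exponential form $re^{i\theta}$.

r = |z| = sqrt((-37*sqrt(3)/2)^2 + (-37/2)^2) = sqrt(4107/4 + 1369/4) = sqrt(1369) = 37
θ = arctan(b/a) = arctan(-18.5/-32.0429) (quadrant-adjusted) = 210° = 7π/6
z = 37e^(i*7π/6)


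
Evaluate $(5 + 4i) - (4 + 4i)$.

(5 - 4) + (4 - 4)i = 1


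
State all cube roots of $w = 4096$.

|w| = 4096, arg(w) = 0°
Root modulus = 4096^(1/3) = 16
Root arguments: θ_k = (0° + 360°k)/3 for k = 0, 1, ..., 2
Roots: 16, -8 + 8*sqrt(3)i, -8 - 8*sqrt(3)i


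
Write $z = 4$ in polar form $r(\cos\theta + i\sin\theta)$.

r = |z| = sqrt(a^2 + b^2) = sqrt((4)^2 + (0)^2) = sqrt(16 + 0) = sqrt(16) = 4
b = 0 and a > 0, so z lies on the positive real axis: θ = 0°
z = 4(cos 0° + i sin 0°)


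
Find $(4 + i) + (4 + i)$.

(4 + 4) + (1 + 1)i = 8 + 2i


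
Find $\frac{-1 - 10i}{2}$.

Divisor is real, so divide each part by 2:
= -1/2 - 5i


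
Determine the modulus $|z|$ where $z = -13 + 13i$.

|z| = sqrt(a^2 + b^2) = sqrt((-13)^2 + 13^2) = sqrt(338) = sqrt(338)


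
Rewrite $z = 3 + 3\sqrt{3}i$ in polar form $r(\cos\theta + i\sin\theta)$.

r = |z| = sqrt(a^2 + b^2) = sqrt((3)^2 + (3*sqrt(3))^2) = sqrt(9 + 27) = sqrt(36) = 6
θ = arctan(b/a) = arctan(5.1962/3) (quadrant-adjusted) = 60°
z = 6(cos 60° + i sin 60°)


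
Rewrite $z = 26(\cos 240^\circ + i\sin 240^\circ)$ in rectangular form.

a = r cos θ = 26 * -1/2 = -13
b = r sin θ = 26 * -sqrt(3)/2 = -13*sqrt(3)
z = -13 - 13*sqrt(3)i


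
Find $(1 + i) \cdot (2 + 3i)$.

(a1*a2 - b1*b2) + (a1*b2 + b1*a2)i
= (2 - 3) + (3 + 2)i
= -1 + 5i


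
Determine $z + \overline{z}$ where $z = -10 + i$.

z + conjugate(z) = (a + bi) + (a - bi) = 2a
= 2 * (-10) = -20


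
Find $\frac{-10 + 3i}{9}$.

Divisor is real, so divide each part by 9:
= -10/9 + (1/3)i


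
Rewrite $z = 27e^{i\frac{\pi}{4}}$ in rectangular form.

a = r cos θ = 27 * sqrt(2)/2 = 27*sqrt(2)/2
b = r sin θ = 27 * sqrt(2)/2 = 27*sqrt(2)/2
z = 27*sqrt(2)/2 + (27*sqrt(2)/2)i


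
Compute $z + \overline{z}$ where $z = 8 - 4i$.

z + conjugate(z) = (a + bi) + (a - bi) = 2a
= 2 * 8 = 16


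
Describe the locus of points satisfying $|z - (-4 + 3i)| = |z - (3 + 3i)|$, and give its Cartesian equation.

|z - z1| = |z - z2| means z is equidistant from z1 and z2,
i.e. the perpendicular bisector of the segment from (-4, 3) to (3, 3) (midpoint (-1/2, 3)).
With z = x + yi, square both sides:
(x - (-4))^2 + (y - 3)^2 = (x - 3)^2 + (y - 3)^2
The x^2 and y^2 terms cancel: 14x + 0y = 18 - 25 = -7
Simplify: x = -1/2
Locus: Perpendicular bisector of the segment from (-4, 3) to (3, 3): the line x = -1/2


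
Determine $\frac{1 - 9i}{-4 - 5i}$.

Multiply numerator and denominator by conjugate (-4 + 5i):
= (1 - 9i)(-4 + 5i) / ((-4)^2 + (-5)^2)
= (41 + 41i) / 41
= 1 + i


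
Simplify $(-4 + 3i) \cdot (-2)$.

(a1*a2 - b1*b2) + (a1*b2 + b1*a2)i
= (8 - 0) + (0 + (-6))i
= 8 - 6i


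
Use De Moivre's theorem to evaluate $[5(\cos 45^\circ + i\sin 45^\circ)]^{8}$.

By De Moivre: z^n = r^n(cos(nθ) + i sin(nθ))
= 5^8(cos(8*45°) + i sin(8*45°))
= 390625(cos 0° + i sin 0°)
= 390625


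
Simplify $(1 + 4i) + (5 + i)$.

(1 + 5) + (4 + 1)i = 6 + 5i


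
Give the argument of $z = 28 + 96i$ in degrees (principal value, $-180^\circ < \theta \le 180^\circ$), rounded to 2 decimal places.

θ = arctan(b/a) = arctan(96/28) (quadrant-adjusted) = 73.74°


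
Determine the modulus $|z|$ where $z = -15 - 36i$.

|z| = sqrt(a^2 + b^2) = sqrt((-15)^2 + (-36)^2) = sqrt(1521) = 39


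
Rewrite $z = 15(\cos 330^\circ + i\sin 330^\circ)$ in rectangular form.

a = r cos θ = 15 * sqrt(3)/2 = 15*sqrt(3)/2
b = r sin θ = 15 * -1/2 = -15/2
z = 15*sqrt(3)/2 - (15/2)i


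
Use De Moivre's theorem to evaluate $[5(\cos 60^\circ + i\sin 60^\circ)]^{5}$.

By De Moivre: z^n = r^n(cos(nθ) + i sin(nθ))
= 5^5(cos(5*60°) + i sin(5*60°))
= 3125(cos 300° + i sin 300°)
= 3125/2 - (3125*sqrt(3)/2)i


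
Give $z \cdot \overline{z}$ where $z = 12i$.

z * conjugate(z) = |z|^2 = a^2 + b^2
= 0^2 + 12^2 = 144


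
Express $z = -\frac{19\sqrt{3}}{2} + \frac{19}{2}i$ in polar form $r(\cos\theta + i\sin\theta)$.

r = |z| = sqrt(a^2 + b^2) = sqrt((-19*sqrt(3)/2)^2 + (19/2)^2) = sqrt(1083/4 + 361/4) = sqrt(361) = 19
θ = arctan(b/a) = arctan(9.5/-16.4545) (quadrant-adjusted) = 150°
z = 19(cos 150° + i sin 150°)


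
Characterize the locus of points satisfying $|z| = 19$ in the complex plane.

|z| = 19 means sqrt(x^2 + y^2) = 19
This is a circle of radius 19 centered at the origin


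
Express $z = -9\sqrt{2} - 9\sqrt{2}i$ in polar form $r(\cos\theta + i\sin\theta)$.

r = |z| = sqrt(a^2 + b^2) = sqrt((-9*sqrt(2))^2 + (-9*sqrt(2))^2) = sqrt(162 + 162) = sqrt(324) = 18
θ = arctan(b/a) = arctan(-12.7279/-12.7279) (quadrant-adjusted) = 225°
z = 18(cos 225° + i sin 225°)


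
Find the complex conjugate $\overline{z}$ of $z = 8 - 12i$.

If z = a + bi, then conjugate(z) = a - bi
conjugate(8 - 12i) = 8 + 12i


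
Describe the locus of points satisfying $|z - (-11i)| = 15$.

|z - z0| = r describes a circle centered at z0 with radius r
Here z0 = -11i and r = 15
Locus: Circle centered at (0, -11) with radius 15


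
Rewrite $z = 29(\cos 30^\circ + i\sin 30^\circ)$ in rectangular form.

a = r cos θ = 29 * sqrt(3)/2 = 29*sqrt(3)/2
b = r sin θ = 29 * 1/2 = 29/2
z = 29*sqrt(3)/2 + (29/2)i


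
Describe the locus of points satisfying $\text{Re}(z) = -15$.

Re(z) = x where z = x + yi; the equation x = -15 is satisfied by all points with that x-coordinate
Locus: Vertical line x = -15


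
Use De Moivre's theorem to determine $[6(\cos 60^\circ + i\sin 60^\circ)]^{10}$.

By De Moivre: z^n = r^n(cos(nθ) + i sin(nθ))
= 6^10(cos(10*60°) + i sin(10*60°))
= 60466176(cos 240° + i sin 240°)
= -30233088 - 30233088*sqrt(3)i


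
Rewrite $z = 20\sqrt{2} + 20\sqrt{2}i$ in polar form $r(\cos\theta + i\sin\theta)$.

r = |z| = sqrt(a^2 + b^2) = sqrt((20*sqrt(2))^2 + (20*sqrt(2))^2) = sqrt(800 + 800) = sqrt(1600) = 40
θ = arctan(b/a) = arctan(28.2843/28.2843) (quadrant-adjusted) = 45°
z = 40(cos 45° + i sin 45°)


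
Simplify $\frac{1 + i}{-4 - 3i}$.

Multiply numerator and denominator by conjugate (-4 + 3i):
= (1 + i)(-4 + 3i) / ((-4)^2 + (-3)^2)
= (-7 - i) / 25
= -7/25 - (1/25)i


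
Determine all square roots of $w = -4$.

|w| = 4, arg(w) = 180°
Root modulus = 4^(1/2) = 2
Root arguments: θ_k = (180° + 360°k)/2 for k = 0, 1, ..., 1
Roots: 2i, -2i


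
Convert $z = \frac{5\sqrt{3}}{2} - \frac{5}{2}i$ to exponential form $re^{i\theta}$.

r = |z| = sqrt((5*sqrt(3)/2)^2 + (-5/2)^2) = sqrt(75/4 + 25/4) = sqrt(25) = 5
θ = arctan(b/a) = arctan(-2.5/4.3301) (quadrant-adjusted) = -30° = -π/6
z = 5e^(-i*π/6)


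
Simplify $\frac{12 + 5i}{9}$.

Divisor is real, so divide each part by 9:
= 4/3 + (5/9)i


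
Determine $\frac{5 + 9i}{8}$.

Divisor is real, so divide each part by 8:
= 5/8 + (9/8)i


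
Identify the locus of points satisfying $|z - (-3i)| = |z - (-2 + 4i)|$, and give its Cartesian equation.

|z - z1| = |z - z2| means z is equidistant from z1 and z2,
i.e. the perpendicular bisector of the segment from (0, -3) to (-2, 4) (midpoint (-1, 1/2)).
With z = x + yi, square both sides:
(x - 0)^2 + (y - (-3))^2 = (x - (-2))^2 + (y - 4)^2
The x^2 and y^2 terms cancel: -4x + 14y = 20 - 9 = 11
Simplify: 4x - 14y = -11
Locus: Perpendicular bisector of the segment from (0, -3) to (-2, 4): the line 4x - 14y = -11


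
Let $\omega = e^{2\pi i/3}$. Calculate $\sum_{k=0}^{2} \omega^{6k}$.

Since 3 divides 6, ω^6 = (ω^3)^2 = 1^2 = 1, so every term is 1.
Sum = 3 · 1 = 3


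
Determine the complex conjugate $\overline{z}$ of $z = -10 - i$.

If z = a + bi, then conjugate(z) = a - bi
conjugate(-10 - i) = -10 + i


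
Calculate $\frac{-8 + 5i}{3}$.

Divisor is real, so divide each part by 3:
= -8/3 + (5/3)i


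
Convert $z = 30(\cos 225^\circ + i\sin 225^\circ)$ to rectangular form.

a = r cos θ = 30 * -sqrt(2)/2 = -15*sqrt(2)
b = r sin θ = 30 * -sqrt(2)/2 = -15*sqrt(2)
z = -15*sqrt(2) - 15*sqrt(2)i


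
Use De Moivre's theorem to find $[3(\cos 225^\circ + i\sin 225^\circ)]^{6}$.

By De Moivre: z^n = r^n(cos(nθ) + i sin(nθ))
= 3^6(cos(6*225°) + i sin(6*225°))
= 729(cos 270° + i sin 270°)
= -729i


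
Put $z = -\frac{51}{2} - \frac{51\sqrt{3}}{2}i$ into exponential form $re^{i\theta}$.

r = |z| = sqrt((-51/2)^2 + (-51*sqrt(3)/2)^2) = sqrt(2601/4 + 7803/4) = sqrt(2601) = 51
θ = arctan(b/a) = arctan(-44.1673/-25.5) (quadrant-adjusted) = 240° = 4π/3
z = 51e^(i*4π/3)


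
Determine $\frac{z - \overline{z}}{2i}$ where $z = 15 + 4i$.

z - conjugate(z) = 2bi
(z - conjugate(z))/(2i) = 2bi/(2i) = b = 4


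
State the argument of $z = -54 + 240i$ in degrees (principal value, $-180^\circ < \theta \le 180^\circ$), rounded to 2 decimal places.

θ = arctan(b/a) = arctan(240/-54) (quadrant-adjusted) = 102.68°


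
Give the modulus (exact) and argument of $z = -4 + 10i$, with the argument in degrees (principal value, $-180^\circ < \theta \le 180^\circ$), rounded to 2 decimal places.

|z| = sqrt((-4)^2 + 10^2) = sqrt(116)
arg(z) = arctan(b/a) = arctan(10/-4) (quadrant-adjusted) = 111.80°


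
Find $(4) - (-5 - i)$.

(4 - (-5)) + (0 - (-1))i = 9 + i


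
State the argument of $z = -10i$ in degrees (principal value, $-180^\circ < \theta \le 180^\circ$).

a = 0 and b < 0, so z lies on the negative imaginary axis: θ = -90°


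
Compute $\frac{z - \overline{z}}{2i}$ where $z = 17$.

z - conjugate(z) = 2bi
(z - conjugate(z))/(2i) = 2bi/(2i) = b = 0


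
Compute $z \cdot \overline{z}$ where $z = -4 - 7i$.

z * conjugate(z) = |z|^2 = a^2 + b^2
= (-4)^2 + (-7)^2 = 65


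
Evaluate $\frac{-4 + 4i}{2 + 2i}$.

Multiply numerator and denominator by conjugate (2 - 2i):
= (-4 + 4i)(2 - 2i) / (2^2 + 2^2)
= (16i) / 8
= 2i


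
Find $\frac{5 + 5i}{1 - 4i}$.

Multiply numerator and denominator by conjugate (1 + 4i):
= (5 + 5i)(1 + 4i) / (1^2 + (-4)^2)
= (-15 + 25i) / 17
= -15/17 + (25/17)i


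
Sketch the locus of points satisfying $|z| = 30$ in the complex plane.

|z| = 30 means sqrt(x^2 + y^2) = 30
This is a circle of radius 30 centered at the origin


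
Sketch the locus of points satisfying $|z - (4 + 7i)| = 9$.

|z - z0| = r describes a circle centered at z0 with radius r
Here z0 = 4 + 7i and r = 9
Locus: Circle centered at (4, 7) with radius 9


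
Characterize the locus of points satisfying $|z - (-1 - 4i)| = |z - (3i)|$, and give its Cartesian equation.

|z - z1| = |z - z2| means z is equidistant from z1 and z2,
i.e. the perpendicular bisector of the segment from (-1, -4) to (0, 3) (midpoint (-1/2, -1/2)).
With z = x + yi, square both sides:
(x - (-1))^2 + (y - (-4))^2 = (x - 0)^2 + (y - 3)^2
The x^2 and y^2 terms cancel: 2x + 14y = 9 - 17 = -8
Simplify: x + 7y = -4
Locus: Perpendicular bisector of the segment from (-1, -4) to (0, 3): the line x + 7y = -4


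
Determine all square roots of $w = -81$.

|w| = 81, arg(w) = 180°
Root modulus = 81^(1/2) = 9
Root arguments: θ_k = (180° + 360°k)/2 for k = 0, 1, ..., 1
Roots: 9i, -9i


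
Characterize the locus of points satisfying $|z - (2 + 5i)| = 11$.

|z - z0| = r describes a circle centered at z0 with radius r
Here z0 = 2 + 5i and r = 11
Locus: Circle centered at (2, 5) with radius 11


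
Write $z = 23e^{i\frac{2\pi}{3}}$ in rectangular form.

a = r cos θ = 23 * -1/2 = -23/2
b = r sin θ = 23 * sqrt(3)/2 = 23*sqrt(3)/2
z = -23/2 + (23*sqrt(3)/2)i


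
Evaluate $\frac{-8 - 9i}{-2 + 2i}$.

Multiply numerator and denominator by conjugate (-2 - 2i):
= (-8 - 9i)(-2 - 2i) / ((-2)^2 + 2^2)
= (-2 + 34i) / 8
Divide through by 2: (-1 + 17i) / 4
= -1/4 + (17/4)i


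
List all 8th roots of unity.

ω_k = e^(2πik/8) = cos(2πk/8) + i sin(2πk/8) for k = 0, 1, ..., 7
Roots: 1, sqrt(2)/2 + (sqrt(2)/2)i, i, -sqrt(2)/2 + (sqrt(2)/2)i, -1, -sqrt(2)/2 - (sqrt(2)/2)i, -i, sqrt(2)/2 - (sqrt(2)/2)i


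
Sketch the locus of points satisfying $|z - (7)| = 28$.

|z - z0| = r describes a circle centered at z0 with radius r
Here z0 = 7 and r = 28
Locus: Circle centered at (7, 0) with radius 28


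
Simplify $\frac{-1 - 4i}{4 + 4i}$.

Multiply numerator and denominator by conjugate (4 - 4i):
= (-1 - 4i)(4 - 4i) / (4^2 + 4^2)
= (-20 - 12i) / 32
Divide through by 4: (-5 - 3i) / 8
= -5/8 - (3/8)i


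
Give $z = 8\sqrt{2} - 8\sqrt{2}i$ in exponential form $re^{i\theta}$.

r = |z| = sqrt((8*sqrt(2))^2 + (-8*sqrt(2))^2) = sqrt(128 + 128) = sqrt(256) = 16
θ = arctan(b/a) = arctan(-11.3137/11.3137) (quadrant-adjusted) = -45° = -π/4
z = 16e^(-i*π/4)


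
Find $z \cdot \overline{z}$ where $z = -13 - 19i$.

z * conjugate(z) = |z|^2 = a^2 + b^2
= (-13)^2 + (-19)^2 = 530


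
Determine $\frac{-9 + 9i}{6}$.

Divisor is real, so divide each part by 6:
= -3/2 + (3/2)i


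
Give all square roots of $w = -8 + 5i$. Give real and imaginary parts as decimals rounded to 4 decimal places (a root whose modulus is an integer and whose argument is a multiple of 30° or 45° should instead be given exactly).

|w| = sqrt(89) ≈ 9.433981, arg(w) ≈ 147.994617°
Root modulus = sqrt(89)^(1/2) ≈ 3.071479
Root arguments: θ_k = (arg(w) + 360°k)/2 for k = 0, 1, ..., 1
Compute each root as (root modulus)(cos θ_k + i sin θ_k) using full-precision intermediates, then round to 4 decimal places.
Roots: 0.8468 + 2.9525i, -0.8468 - 2.9525i


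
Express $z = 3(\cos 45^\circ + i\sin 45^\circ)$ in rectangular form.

a = r cos θ = 3 * sqrt(2)/2 = 3*sqrt(2)/2
b = r sin θ = 3 * sqrt(2)/2 = 3*sqrt(2)/2
z = 3*sqrt(2)/2 + (3*sqrt(2)/2)i


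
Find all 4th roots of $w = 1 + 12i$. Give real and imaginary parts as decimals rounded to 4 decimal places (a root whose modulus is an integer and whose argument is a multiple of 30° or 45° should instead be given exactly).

|w| = sqrt(145) ≈ 12.041595, arg(w) ≈ 85.236358°
Root modulus = sqrt(145)^(1/4) ≈ 1.862820
Root arguments: θ_k = (arg(w) + 360°k)/4 for k = 0, 1, ..., 3
Compute each root as (root modulus)(cos θ_k + i sin θ_k) using full-precision intermediates, then round to 4 decimal places.
Roots: 1.7355 + 0.6769i, -0.6769 + 1.7355i, -1.7355 - 0.6769i, 0.6769 - 1.7355i
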